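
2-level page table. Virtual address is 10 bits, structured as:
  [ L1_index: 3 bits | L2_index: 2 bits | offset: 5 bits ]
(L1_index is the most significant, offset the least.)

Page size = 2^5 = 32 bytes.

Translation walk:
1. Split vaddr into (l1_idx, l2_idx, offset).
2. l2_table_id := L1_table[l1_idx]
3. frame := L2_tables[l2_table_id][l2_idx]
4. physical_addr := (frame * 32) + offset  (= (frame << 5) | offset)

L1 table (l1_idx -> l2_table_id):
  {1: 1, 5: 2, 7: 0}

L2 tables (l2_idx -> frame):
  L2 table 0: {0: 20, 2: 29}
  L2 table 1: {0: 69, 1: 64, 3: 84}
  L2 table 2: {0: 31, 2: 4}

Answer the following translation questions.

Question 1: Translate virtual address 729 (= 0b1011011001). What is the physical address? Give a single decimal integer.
Answer: 153

Derivation:
vaddr = 729 = 0b1011011001
Split: l1_idx=5, l2_idx=2, offset=25
L1[5] = 2
L2[2][2] = 4
paddr = 4 * 32 + 25 = 153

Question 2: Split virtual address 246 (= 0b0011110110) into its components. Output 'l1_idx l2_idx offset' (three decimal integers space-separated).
Answer: 1 3 22

Derivation:
vaddr = 246 = 0b0011110110
  top 3 bits -> l1_idx = 1
  next 2 bits -> l2_idx = 3
  bottom 5 bits -> offset = 22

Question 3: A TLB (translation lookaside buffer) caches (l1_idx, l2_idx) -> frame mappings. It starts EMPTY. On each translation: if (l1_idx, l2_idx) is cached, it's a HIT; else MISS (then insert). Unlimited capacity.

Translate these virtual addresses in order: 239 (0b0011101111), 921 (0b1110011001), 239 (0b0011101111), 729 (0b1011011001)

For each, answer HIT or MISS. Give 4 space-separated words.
vaddr=239: (1,3) not in TLB -> MISS, insert
vaddr=921: (7,0) not in TLB -> MISS, insert
vaddr=239: (1,3) in TLB -> HIT
vaddr=729: (5,2) not in TLB -> MISS, insert

Answer: MISS MISS HIT MISS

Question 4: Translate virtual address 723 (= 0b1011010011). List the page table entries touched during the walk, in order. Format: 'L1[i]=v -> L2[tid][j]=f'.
Answer: L1[5]=2 -> L2[2][2]=4

Derivation:
vaddr = 723 = 0b1011010011
Split: l1_idx=5, l2_idx=2, offset=19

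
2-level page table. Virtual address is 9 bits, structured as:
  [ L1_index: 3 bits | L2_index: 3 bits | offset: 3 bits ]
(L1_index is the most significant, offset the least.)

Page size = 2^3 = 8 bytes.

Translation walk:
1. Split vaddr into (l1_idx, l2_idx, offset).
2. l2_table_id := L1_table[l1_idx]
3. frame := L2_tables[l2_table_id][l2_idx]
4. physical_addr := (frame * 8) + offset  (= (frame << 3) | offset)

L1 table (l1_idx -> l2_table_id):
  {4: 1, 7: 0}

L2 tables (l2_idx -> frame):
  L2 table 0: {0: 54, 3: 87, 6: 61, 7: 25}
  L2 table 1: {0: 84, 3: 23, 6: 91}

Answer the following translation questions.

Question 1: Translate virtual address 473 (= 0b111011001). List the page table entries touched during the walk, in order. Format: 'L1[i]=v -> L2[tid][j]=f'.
vaddr = 473 = 0b111011001
Split: l1_idx=7, l2_idx=3, offset=1

Answer: L1[7]=0 -> L2[0][3]=87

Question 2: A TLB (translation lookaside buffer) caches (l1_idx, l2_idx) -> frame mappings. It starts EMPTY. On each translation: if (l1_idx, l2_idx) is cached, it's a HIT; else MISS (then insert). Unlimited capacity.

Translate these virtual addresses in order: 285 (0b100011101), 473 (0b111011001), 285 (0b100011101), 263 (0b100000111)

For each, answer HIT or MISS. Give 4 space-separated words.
vaddr=285: (4,3) not in TLB -> MISS, insert
vaddr=473: (7,3) not in TLB -> MISS, insert
vaddr=285: (4,3) in TLB -> HIT
vaddr=263: (4,0) not in TLB -> MISS, insert

Answer: MISS MISS HIT MISS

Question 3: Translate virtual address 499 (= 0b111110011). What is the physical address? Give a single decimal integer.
Answer: 491

Derivation:
vaddr = 499 = 0b111110011
Split: l1_idx=7, l2_idx=6, offset=3
L1[7] = 0
L2[0][6] = 61
paddr = 61 * 8 + 3 = 491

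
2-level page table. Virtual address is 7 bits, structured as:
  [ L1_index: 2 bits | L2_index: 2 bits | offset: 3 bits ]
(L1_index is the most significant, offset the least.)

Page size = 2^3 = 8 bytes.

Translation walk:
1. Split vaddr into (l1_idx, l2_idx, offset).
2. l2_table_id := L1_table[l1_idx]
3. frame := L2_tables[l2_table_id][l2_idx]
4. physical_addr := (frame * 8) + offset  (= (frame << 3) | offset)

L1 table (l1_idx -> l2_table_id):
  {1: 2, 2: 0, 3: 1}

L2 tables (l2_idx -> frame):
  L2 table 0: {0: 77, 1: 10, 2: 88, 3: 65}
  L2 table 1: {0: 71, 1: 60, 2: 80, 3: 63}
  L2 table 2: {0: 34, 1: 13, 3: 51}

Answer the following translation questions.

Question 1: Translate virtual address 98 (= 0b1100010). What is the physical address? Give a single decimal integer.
Answer: 570

Derivation:
vaddr = 98 = 0b1100010
Split: l1_idx=3, l2_idx=0, offset=2
L1[3] = 1
L2[1][0] = 71
paddr = 71 * 8 + 2 = 570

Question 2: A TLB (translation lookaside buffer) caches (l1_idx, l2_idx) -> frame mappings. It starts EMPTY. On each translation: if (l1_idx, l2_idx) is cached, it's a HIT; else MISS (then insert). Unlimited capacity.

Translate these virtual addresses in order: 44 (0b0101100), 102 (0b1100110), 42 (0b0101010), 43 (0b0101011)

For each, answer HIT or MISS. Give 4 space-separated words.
vaddr=44: (1,1) not in TLB -> MISS, insert
vaddr=102: (3,0) not in TLB -> MISS, insert
vaddr=42: (1,1) in TLB -> HIT
vaddr=43: (1,1) in TLB -> HIT

Answer: MISS MISS HIT HIT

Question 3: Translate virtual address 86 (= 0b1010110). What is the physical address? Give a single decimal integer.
vaddr = 86 = 0b1010110
Split: l1_idx=2, l2_idx=2, offset=6
L1[2] = 0
L2[0][2] = 88
paddr = 88 * 8 + 6 = 710

Answer: 710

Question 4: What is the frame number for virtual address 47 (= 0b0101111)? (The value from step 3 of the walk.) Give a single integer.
vaddr = 47: l1_idx=1, l2_idx=1
L1[1] = 2; L2[2][1] = 13

Answer: 13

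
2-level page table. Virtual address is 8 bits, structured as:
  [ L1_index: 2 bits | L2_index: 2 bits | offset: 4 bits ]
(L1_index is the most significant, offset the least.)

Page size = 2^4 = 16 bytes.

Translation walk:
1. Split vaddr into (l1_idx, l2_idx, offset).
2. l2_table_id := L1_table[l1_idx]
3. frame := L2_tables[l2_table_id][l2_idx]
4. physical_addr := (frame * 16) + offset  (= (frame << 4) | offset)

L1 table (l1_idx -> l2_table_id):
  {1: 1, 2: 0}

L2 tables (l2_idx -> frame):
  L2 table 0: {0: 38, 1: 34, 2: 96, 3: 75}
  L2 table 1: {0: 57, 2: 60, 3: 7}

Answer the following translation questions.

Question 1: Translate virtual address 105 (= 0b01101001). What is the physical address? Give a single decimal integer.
Answer: 969

Derivation:
vaddr = 105 = 0b01101001
Split: l1_idx=1, l2_idx=2, offset=9
L1[1] = 1
L2[1][2] = 60
paddr = 60 * 16 + 9 = 969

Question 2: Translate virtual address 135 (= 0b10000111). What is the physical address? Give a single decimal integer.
Answer: 615

Derivation:
vaddr = 135 = 0b10000111
Split: l1_idx=2, l2_idx=0, offset=7
L1[2] = 0
L2[0][0] = 38
paddr = 38 * 16 + 7 = 615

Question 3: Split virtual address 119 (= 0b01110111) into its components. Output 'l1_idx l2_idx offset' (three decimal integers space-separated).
Answer: 1 3 7

Derivation:
vaddr = 119 = 0b01110111
  top 2 bits -> l1_idx = 1
  next 2 bits -> l2_idx = 3
  bottom 4 bits -> offset = 7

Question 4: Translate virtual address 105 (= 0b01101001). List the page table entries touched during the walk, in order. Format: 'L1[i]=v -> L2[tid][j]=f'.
Answer: L1[1]=1 -> L2[1][2]=60

Derivation:
vaddr = 105 = 0b01101001
Split: l1_idx=1, l2_idx=2, offset=9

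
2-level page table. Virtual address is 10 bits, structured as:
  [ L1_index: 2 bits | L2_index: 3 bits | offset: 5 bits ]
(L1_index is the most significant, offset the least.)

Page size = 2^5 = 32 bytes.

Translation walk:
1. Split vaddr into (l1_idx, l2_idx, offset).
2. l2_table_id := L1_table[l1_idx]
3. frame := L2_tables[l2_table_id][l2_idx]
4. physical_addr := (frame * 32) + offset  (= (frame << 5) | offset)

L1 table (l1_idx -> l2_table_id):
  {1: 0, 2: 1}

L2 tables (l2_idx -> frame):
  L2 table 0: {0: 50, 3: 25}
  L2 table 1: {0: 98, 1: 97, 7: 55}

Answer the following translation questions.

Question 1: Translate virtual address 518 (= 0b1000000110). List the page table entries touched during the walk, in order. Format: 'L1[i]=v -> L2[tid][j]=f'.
Answer: L1[2]=1 -> L2[1][0]=98

Derivation:
vaddr = 518 = 0b1000000110
Split: l1_idx=2, l2_idx=0, offset=6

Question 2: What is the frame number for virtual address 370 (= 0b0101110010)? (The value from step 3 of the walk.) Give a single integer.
vaddr = 370: l1_idx=1, l2_idx=3
L1[1] = 0; L2[0][3] = 25

Answer: 25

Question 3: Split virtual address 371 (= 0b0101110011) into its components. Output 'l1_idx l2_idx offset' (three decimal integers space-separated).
vaddr = 371 = 0b0101110011
  top 2 bits -> l1_idx = 1
  next 3 bits -> l2_idx = 3
  bottom 5 bits -> offset = 19

Answer: 1 3 19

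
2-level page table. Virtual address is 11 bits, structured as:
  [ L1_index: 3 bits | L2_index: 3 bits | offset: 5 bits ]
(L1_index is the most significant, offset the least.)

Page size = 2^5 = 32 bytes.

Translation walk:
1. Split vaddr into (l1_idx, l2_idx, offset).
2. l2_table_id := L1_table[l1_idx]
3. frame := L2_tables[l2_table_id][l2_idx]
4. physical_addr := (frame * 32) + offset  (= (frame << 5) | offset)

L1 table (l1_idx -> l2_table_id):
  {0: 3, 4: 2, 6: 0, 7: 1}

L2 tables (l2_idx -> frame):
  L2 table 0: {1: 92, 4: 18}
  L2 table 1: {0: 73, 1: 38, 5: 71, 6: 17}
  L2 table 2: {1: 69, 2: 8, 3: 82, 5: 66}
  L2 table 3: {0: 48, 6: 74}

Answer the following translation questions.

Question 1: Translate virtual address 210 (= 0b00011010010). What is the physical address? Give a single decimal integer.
vaddr = 210 = 0b00011010010
Split: l1_idx=0, l2_idx=6, offset=18
L1[0] = 3
L2[3][6] = 74
paddr = 74 * 32 + 18 = 2386

Answer: 2386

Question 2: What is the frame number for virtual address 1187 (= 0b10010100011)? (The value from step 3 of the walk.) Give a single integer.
Answer: 66

Derivation:
vaddr = 1187: l1_idx=4, l2_idx=5
L1[4] = 2; L2[2][5] = 66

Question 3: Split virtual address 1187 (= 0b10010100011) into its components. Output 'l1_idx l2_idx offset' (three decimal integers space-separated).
vaddr = 1187 = 0b10010100011
  top 3 bits -> l1_idx = 4
  next 3 bits -> l2_idx = 5
  bottom 5 bits -> offset = 3

Answer: 4 5 3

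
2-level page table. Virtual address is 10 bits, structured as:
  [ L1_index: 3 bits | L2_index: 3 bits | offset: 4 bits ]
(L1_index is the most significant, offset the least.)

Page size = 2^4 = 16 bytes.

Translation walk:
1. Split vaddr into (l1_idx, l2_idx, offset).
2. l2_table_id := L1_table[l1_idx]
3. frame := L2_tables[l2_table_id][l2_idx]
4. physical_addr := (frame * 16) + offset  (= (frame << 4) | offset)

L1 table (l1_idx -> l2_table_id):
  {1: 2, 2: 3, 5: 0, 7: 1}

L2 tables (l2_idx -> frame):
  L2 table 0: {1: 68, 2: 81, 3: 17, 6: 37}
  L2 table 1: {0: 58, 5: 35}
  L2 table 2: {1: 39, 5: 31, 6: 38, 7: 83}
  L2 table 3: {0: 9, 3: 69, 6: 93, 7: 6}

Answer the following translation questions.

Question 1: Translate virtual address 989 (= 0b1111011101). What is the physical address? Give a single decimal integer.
vaddr = 989 = 0b1111011101
Split: l1_idx=7, l2_idx=5, offset=13
L1[7] = 1
L2[1][5] = 35
paddr = 35 * 16 + 13 = 573

Answer: 573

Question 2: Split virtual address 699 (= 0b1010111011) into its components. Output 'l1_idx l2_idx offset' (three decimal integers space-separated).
vaddr = 699 = 0b1010111011
  top 3 bits -> l1_idx = 5
  next 3 bits -> l2_idx = 3
  bottom 4 bits -> offset = 11

Answer: 5 3 11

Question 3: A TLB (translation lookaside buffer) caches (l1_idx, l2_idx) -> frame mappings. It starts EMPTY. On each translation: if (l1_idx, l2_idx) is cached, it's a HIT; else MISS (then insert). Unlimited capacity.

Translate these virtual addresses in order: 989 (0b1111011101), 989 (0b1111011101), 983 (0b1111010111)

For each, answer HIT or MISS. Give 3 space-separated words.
vaddr=989: (7,5) not in TLB -> MISS, insert
vaddr=989: (7,5) in TLB -> HIT
vaddr=983: (7,5) in TLB -> HIT

Answer: MISS HIT HIT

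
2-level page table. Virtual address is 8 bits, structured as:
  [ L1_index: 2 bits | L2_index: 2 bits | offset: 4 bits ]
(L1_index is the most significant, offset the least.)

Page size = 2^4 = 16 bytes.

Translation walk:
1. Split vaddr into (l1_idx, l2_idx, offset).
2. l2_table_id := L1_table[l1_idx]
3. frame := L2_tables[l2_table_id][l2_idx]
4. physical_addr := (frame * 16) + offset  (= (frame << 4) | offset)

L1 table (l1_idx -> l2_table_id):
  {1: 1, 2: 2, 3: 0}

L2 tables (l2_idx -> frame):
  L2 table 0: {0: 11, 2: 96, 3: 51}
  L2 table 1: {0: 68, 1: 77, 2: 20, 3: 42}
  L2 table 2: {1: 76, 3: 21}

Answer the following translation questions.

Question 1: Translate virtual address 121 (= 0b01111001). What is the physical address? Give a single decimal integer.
vaddr = 121 = 0b01111001
Split: l1_idx=1, l2_idx=3, offset=9
L1[1] = 1
L2[1][3] = 42
paddr = 42 * 16 + 9 = 681

Answer: 681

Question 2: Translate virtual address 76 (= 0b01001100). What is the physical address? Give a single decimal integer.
Answer: 1100

Derivation:
vaddr = 76 = 0b01001100
Split: l1_idx=1, l2_idx=0, offset=12
L1[1] = 1
L2[1][0] = 68
paddr = 68 * 16 + 12 = 1100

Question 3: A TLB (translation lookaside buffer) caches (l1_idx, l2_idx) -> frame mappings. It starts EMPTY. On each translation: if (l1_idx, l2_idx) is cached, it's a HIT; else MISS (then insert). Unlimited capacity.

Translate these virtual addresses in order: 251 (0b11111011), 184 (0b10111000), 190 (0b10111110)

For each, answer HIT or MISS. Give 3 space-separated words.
Answer: MISS MISS HIT

Derivation:
vaddr=251: (3,3) not in TLB -> MISS, insert
vaddr=184: (2,3) not in TLB -> MISS, insert
vaddr=190: (2,3) in TLB -> HIT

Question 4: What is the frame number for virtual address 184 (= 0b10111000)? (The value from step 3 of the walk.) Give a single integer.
vaddr = 184: l1_idx=2, l2_idx=3
L1[2] = 2; L2[2][3] = 21

Answer: 21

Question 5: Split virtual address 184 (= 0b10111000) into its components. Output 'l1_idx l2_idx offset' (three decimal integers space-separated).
Answer: 2 3 8

Derivation:
vaddr = 184 = 0b10111000
  top 2 bits -> l1_idx = 2
  next 2 bits -> l2_idx = 3
  bottom 4 bits -> offset = 8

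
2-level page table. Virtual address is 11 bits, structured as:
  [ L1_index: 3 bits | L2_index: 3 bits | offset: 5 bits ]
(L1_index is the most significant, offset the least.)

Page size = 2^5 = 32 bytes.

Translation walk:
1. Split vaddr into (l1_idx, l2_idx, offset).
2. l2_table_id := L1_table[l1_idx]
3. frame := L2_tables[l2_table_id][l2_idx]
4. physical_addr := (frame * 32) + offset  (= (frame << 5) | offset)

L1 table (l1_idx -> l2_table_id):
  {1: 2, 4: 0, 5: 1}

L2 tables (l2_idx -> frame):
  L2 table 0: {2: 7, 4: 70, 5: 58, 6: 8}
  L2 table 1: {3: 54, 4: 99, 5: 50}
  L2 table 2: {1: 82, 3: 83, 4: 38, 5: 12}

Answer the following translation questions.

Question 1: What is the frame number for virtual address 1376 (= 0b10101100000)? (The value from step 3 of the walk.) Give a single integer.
Answer: 54

Derivation:
vaddr = 1376: l1_idx=5, l2_idx=3
L1[5] = 1; L2[1][3] = 54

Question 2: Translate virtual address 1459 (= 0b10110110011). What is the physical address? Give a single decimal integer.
vaddr = 1459 = 0b10110110011
Split: l1_idx=5, l2_idx=5, offset=19
L1[5] = 1
L2[1][5] = 50
paddr = 50 * 32 + 19 = 1619

Answer: 1619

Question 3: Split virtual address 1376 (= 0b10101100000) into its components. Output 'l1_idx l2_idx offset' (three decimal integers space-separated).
vaddr = 1376 = 0b10101100000
  top 3 bits -> l1_idx = 5
  next 3 bits -> l2_idx = 3
  bottom 5 bits -> offset = 0

Answer: 5 3 0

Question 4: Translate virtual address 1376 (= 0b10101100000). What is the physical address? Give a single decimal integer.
Answer: 1728

Derivation:
vaddr = 1376 = 0b10101100000
Split: l1_idx=5, l2_idx=3, offset=0
L1[5] = 1
L2[1][3] = 54
paddr = 54 * 32 + 0 = 1728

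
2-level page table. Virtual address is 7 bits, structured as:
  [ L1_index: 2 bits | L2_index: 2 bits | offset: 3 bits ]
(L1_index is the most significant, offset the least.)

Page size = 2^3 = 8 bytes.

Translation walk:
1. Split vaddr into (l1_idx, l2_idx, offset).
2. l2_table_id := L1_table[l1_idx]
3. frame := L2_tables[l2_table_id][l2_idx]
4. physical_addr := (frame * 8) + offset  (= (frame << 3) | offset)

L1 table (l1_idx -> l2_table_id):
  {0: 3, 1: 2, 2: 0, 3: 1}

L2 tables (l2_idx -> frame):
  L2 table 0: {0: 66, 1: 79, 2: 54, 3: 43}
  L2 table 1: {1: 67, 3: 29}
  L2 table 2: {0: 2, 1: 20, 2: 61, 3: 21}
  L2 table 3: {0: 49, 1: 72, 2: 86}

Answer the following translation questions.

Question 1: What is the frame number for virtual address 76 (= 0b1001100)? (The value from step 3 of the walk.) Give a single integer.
Answer: 79

Derivation:
vaddr = 76: l1_idx=2, l2_idx=1
L1[2] = 0; L2[0][1] = 79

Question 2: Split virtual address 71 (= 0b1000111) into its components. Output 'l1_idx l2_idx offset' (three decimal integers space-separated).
Answer: 2 0 7

Derivation:
vaddr = 71 = 0b1000111
  top 2 bits -> l1_idx = 2
  next 2 bits -> l2_idx = 0
  bottom 3 bits -> offset = 7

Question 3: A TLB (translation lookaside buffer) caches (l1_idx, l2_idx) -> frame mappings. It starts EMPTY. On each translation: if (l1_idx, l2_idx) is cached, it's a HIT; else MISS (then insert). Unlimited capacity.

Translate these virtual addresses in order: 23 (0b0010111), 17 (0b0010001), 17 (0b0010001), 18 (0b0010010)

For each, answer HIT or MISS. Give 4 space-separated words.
Answer: MISS HIT HIT HIT

Derivation:
vaddr=23: (0,2) not in TLB -> MISS, insert
vaddr=17: (0,2) in TLB -> HIT
vaddr=17: (0,2) in TLB -> HIT
vaddr=18: (0,2) in TLB -> HIT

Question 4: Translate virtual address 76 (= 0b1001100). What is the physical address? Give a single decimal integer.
Answer: 636

Derivation:
vaddr = 76 = 0b1001100
Split: l1_idx=2, l2_idx=1, offset=4
L1[2] = 0
L2[0][1] = 79
paddr = 79 * 8 + 4 = 636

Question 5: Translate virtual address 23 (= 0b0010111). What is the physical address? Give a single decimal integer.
vaddr = 23 = 0b0010111
Split: l1_idx=0, l2_idx=2, offset=7
L1[0] = 3
L2[3][2] = 86
paddr = 86 * 8 + 7 = 695

Answer: 695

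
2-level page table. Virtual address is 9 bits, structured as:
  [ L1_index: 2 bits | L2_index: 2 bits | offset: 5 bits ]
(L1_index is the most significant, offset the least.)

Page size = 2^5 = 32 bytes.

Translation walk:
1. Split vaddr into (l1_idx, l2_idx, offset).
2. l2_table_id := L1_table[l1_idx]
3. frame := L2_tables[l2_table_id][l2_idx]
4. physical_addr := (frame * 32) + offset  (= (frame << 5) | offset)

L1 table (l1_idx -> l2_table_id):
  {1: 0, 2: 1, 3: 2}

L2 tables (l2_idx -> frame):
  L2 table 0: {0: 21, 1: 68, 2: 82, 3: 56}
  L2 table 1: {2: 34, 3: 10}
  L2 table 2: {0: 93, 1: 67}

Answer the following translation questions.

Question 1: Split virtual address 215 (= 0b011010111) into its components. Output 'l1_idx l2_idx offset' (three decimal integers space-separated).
Answer: 1 2 23

Derivation:
vaddr = 215 = 0b011010111
  top 2 bits -> l1_idx = 1
  next 2 bits -> l2_idx = 2
  bottom 5 bits -> offset = 23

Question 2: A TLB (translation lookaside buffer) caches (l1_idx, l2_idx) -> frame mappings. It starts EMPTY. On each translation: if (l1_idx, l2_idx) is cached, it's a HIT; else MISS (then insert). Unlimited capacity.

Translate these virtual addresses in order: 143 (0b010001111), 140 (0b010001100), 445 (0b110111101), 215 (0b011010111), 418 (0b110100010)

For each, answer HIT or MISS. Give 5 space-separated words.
Answer: MISS HIT MISS MISS HIT

Derivation:
vaddr=143: (1,0) not in TLB -> MISS, insert
vaddr=140: (1,0) in TLB -> HIT
vaddr=445: (3,1) not in TLB -> MISS, insert
vaddr=215: (1,2) not in TLB -> MISS, insert
vaddr=418: (3,1) in TLB -> HIT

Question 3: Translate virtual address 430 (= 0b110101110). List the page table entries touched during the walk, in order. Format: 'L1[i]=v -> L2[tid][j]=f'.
vaddr = 430 = 0b110101110
Split: l1_idx=3, l2_idx=1, offset=14

Answer: L1[3]=2 -> L2[2][1]=67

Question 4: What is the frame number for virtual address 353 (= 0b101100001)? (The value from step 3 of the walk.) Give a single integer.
vaddr = 353: l1_idx=2, l2_idx=3
L1[2] = 1; L2[1][3] = 10

Answer: 10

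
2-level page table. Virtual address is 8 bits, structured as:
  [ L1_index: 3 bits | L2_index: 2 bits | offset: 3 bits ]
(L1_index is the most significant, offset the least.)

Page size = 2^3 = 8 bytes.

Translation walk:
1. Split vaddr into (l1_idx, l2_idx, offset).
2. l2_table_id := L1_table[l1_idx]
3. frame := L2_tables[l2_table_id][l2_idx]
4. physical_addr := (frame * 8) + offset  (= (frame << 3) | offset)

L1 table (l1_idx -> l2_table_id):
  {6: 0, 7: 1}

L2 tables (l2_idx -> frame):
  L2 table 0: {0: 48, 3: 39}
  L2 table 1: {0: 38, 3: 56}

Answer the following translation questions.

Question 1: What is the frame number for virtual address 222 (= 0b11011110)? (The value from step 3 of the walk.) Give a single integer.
vaddr = 222: l1_idx=6, l2_idx=3
L1[6] = 0; L2[0][3] = 39

Answer: 39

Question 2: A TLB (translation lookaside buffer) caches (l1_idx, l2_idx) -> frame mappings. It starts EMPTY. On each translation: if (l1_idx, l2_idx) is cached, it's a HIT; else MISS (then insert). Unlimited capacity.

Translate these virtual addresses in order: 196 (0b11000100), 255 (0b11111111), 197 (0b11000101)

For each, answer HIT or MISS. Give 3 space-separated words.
Answer: MISS MISS HIT

Derivation:
vaddr=196: (6,0) not in TLB -> MISS, insert
vaddr=255: (7,3) not in TLB -> MISS, insert
vaddr=197: (6,0) in TLB -> HIT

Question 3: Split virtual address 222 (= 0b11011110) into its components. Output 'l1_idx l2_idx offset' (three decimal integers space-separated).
Answer: 6 3 6

Derivation:
vaddr = 222 = 0b11011110
  top 3 bits -> l1_idx = 6
  next 2 bits -> l2_idx = 3
  bottom 3 bits -> offset = 6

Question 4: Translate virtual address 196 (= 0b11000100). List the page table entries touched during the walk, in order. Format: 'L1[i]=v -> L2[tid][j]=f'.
Answer: L1[6]=0 -> L2[0][0]=48

Derivation:
vaddr = 196 = 0b11000100
Split: l1_idx=6, l2_idx=0, offset=4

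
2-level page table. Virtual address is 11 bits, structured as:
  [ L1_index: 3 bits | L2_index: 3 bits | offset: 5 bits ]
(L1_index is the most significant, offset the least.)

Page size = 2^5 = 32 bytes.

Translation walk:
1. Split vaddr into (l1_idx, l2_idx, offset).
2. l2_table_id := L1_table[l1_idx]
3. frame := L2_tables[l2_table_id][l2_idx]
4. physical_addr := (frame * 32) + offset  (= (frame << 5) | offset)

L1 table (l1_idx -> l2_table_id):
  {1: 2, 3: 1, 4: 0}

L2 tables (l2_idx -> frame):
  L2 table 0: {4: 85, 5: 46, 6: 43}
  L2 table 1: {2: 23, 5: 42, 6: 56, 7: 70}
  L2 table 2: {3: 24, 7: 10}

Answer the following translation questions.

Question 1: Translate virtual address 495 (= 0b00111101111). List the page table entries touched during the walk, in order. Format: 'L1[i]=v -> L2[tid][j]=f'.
vaddr = 495 = 0b00111101111
Split: l1_idx=1, l2_idx=7, offset=15

Answer: L1[1]=2 -> L2[2][7]=10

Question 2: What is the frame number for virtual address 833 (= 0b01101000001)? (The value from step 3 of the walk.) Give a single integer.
vaddr = 833: l1_idx=3, l2_idx=2
L1[3] = 1; L2[1][2] = 23

Answer: 23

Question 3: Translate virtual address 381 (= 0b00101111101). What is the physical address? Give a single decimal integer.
Answer: 797

Derivation:
vaddr = 381 = 0b00101111101
Split: l1_idx=1, l2_idx=3, offset=29
L1[1] = 2
L2[2][3] = 24
paddr = 24 * 32 + 29 = 797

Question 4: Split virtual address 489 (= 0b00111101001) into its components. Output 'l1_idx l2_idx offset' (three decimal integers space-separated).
vaddr = 489 = 0b00111101001
  top 3 bits -> l1_idx = 1
  next 3 bits -> l2_idx = 7
  bottom 5 bits -> offset = 9

Answer: 1 7 9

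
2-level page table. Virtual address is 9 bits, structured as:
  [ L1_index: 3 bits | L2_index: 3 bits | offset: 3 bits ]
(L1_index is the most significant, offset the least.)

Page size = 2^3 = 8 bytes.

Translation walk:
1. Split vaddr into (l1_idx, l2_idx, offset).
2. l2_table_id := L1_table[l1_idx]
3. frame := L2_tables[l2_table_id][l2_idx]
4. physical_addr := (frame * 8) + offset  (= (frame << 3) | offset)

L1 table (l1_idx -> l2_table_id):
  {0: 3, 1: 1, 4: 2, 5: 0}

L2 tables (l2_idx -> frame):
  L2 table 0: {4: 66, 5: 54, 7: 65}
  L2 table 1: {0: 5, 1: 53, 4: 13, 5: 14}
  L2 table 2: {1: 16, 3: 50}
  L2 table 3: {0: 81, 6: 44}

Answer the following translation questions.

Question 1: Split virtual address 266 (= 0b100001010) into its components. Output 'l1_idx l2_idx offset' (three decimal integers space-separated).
vaddr = 266 = 0b100001010
  top 3 bits -> l1_idx = 4
  next 3 bits -> l2_idx = 1
  bottom 3 bits -> offset = 2

Answer: 4 1 2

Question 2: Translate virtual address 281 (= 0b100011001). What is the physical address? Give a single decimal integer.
vaddr = 281 = 0b100011001
Split: l1_idx=4, l2_idx=3, offset=1
L1[4] = 2
L2[2][3] = 50
paddr = 50 * 8 + 1 = 401

Answer: 401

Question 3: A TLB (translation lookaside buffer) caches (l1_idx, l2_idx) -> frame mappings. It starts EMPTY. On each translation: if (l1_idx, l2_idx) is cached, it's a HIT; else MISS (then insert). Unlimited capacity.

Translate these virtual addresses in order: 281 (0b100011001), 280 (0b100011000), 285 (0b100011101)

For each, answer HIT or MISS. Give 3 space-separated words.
Answer: MISS HIT HIT

Derivation:
vaddr=281: (4,3) not in TLB -> MISS, insert
vaddr=280: (4,3) in TLB -> HIT
vaddr=285: (4,3) in TLB -> HIT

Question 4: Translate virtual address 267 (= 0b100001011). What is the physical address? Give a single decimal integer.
vaddr = 267 = 0b100001011
Split: l1_idx=4, l2_idx=1, offset=3
L1[4] = 2
L2[2][1] = 16
paddr = 16 * 8 + 3 = 131

Answer: 131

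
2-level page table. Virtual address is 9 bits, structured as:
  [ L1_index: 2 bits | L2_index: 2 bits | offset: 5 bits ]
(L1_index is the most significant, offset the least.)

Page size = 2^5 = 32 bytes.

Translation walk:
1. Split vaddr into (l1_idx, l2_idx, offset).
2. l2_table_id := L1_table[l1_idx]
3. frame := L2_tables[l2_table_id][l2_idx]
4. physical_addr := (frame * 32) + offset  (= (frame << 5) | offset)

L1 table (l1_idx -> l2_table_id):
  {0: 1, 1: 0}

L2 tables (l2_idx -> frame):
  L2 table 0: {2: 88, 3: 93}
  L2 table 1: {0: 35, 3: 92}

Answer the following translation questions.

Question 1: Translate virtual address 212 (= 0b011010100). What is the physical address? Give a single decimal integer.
vaddr = 212 = 0b011010100
Split: l1_idx=1, l2_idx=2, offset=20
L1[1] = 0
L2[0][2] = 88
paddr = 88 * 32 + 20 = 2836

Answer: 2836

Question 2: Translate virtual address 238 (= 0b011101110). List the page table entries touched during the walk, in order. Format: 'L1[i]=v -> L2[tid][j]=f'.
Answer: L1[1]=0 -> L2[0][3]=93

Derivation:
vaddr = 238 = 0b011101110
Split: l1_idx=1, l2_idx=3, offset=14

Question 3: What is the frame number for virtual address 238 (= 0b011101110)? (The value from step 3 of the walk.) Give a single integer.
vaddr = 238: l1_idx=1, l2_idx=3
L1[1] = 0; L2[0][3] = 93

Answer: 93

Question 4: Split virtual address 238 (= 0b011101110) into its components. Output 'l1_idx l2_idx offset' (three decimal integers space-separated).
Answer: 1 3 14

Derivation:
vaddr = 238 = 0b011101110
  top 2 bits -> l1_idx = 1
  next 2 bits -> l2_idx = 3
  bottom 5 bits -> offset = 14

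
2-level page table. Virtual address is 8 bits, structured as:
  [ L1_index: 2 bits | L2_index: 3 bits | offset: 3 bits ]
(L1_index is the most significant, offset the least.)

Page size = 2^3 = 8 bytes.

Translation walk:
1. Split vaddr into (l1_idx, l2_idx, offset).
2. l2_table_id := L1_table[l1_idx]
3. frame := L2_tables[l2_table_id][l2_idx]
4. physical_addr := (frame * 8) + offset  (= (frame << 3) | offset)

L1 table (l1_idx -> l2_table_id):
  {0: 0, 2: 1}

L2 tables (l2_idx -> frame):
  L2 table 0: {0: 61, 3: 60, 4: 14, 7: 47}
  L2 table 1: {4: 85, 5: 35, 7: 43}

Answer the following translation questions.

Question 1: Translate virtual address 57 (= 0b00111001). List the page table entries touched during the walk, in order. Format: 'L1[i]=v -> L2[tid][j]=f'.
vaddr = 57 = 0b00111001
Split: l1_idx=0, l2_idx=7, offset=1

Answer: L1[0]=0 -> L2[0][7]=47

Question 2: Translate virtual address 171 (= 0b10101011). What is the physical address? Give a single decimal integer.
Answer: 283

Derivation:
vaddr = 171 = 0b10101011
Split: l1_idx=2, l2_idx=5, offset=3
L1[2] = 1
L2[1][5] = 35
paddr = 35 * 8 + 3 = 283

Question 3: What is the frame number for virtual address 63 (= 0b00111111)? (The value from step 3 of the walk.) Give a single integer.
Answer: 47

Derivation:
vaddr = 63: l1_idx=0, l2_idx=7
L1[0] = 0; L2[0][7] = 47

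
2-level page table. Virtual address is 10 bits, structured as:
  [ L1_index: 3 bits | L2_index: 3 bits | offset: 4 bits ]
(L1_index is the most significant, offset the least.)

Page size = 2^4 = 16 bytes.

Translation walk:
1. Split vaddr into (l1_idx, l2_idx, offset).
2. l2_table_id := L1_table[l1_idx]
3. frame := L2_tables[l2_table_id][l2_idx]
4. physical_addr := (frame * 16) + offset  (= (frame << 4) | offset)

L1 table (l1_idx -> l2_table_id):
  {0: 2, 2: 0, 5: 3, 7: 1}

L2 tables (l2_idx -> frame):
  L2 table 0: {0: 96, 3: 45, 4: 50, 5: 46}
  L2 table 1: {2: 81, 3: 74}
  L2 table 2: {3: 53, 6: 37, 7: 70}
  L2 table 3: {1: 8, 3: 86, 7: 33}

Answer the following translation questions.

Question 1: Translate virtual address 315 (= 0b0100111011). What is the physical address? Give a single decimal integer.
vaddr = 315 = 0b0100111011
Split: l1_idx=2, l2_idx=3, offset=11
L1[2] = 0
L2[0][3] = 45
paddr = 45 * 16 + 11 = 731

Answer: 731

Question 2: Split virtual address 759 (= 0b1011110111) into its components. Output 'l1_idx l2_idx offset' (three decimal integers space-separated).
Answer: 5 7 7

Derivation:
vaddr = 759 = 0b1011110111
  top 3 bits -> l1_idx = 5
  next 3 bits -> l2_idx = 7
  bottom 4 bits -> offset = 7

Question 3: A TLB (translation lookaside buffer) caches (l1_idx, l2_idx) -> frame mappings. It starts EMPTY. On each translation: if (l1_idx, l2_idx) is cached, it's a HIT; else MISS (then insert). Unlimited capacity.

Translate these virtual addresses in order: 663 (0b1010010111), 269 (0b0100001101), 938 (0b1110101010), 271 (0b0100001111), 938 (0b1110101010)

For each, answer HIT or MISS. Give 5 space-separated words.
Answer: MISS MISS MISS HIT HIT

Derivation:
vaddr=663: (5,1) not in TLB -> MISS, insert
vaddr=269: (2,0) not in TLB -> MISS, insert
vaddr=938: (7,2) not in TLB -> MISS, insert
vaddr=271: (2,0) in TLB -> HIT
vaddr=938: (7,2) in TLB -> HIT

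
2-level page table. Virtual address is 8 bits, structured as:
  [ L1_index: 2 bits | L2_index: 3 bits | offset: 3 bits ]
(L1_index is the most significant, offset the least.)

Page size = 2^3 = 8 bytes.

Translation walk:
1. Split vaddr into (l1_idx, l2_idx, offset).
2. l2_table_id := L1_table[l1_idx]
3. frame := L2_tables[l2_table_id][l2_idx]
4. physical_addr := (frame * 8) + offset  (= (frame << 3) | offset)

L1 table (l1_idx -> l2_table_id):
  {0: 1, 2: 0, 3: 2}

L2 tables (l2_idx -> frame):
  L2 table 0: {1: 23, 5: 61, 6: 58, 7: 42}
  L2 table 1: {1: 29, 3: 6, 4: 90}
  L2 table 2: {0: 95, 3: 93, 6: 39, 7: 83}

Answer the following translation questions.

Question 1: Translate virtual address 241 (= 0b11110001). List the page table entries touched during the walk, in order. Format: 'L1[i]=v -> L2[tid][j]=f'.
Answer: L1[3]=2 -> L2[2][6]=39

Derivation:
vaddr = 241 = 0b11110001
Split: l1_idx=3, l2_idx=6, offset=1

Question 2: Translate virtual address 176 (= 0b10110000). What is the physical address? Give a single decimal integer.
Answer: 464

Derivation:
vaddr = 176 = 0b10110000
Split: l1_idx=2, l2_idx=6, offset=0
L1[2] = 0
L2[0][6] = 58
paddr = 58 * 8 + 0 = 464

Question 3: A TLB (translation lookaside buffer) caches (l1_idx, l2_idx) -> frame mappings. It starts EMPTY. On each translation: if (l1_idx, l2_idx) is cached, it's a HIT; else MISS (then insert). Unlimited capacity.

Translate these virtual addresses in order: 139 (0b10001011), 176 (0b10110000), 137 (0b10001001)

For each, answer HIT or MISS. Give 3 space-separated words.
vaddr=139: (2,1) not in TLB -> MISS, insert
vaddr=176: (2,6) not in TLB -> MISS, insert
vaddr=137: (2,1) in TLB -> HIT

Answer: MISS MISS HIT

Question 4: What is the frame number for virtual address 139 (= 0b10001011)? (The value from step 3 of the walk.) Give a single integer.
vaddr = 139: l1_idx=2, l2_idx=1
L1[2] = 0; L2[0][1] = 23

Answer: 23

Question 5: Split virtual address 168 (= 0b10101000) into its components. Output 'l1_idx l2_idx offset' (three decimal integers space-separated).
Answer: 2 5 0

Derivation:
vaddr = 168 = 0b10101000
  top 2 bits -> l1_idx = 2
  next 3 bits -> l2_idx = 5
  bottom 3 bits -> offset = 0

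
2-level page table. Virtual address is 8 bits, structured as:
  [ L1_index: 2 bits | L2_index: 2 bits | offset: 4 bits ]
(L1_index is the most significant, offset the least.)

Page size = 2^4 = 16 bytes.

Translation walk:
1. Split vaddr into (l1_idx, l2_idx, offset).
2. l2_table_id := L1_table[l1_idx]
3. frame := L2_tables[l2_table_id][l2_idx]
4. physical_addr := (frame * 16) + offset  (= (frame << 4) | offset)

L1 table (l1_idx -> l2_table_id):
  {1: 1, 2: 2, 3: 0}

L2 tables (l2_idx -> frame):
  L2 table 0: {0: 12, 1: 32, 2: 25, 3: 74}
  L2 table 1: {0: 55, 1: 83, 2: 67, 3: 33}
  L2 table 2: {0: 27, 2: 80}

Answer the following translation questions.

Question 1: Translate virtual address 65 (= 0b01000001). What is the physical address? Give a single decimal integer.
Answer: 881

Derivation:
vaddr = 65 = 0b01000001
Split: l1_idx=1, l2_idx=0, offset=1
L1[1] = 1
L2[1][0] = 55
paddr = 55 * 16 + 1 = 881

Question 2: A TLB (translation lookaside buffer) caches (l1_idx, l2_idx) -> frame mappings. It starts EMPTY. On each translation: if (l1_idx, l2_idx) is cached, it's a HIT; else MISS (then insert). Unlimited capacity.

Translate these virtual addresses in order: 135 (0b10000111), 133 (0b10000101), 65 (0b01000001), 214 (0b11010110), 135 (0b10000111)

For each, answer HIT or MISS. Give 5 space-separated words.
Answer: MISS HIT MISS MISS HIT

Derivation:
vaddr=135: (2,0) not in TLB -> MISS, insert
vaddr=133: (2,0) in TLB -> HIT
vaddr=65: (1,0) not in TLB -> MISS, insert
vaddr=214: (3,1) not in TLB -> MISS, insert
vaddr=135: (2,0) in TLB -> HIT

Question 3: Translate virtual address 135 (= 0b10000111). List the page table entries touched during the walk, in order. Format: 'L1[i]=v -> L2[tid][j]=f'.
vaddr = 135 = 0b10000111
Split: l1_idx=2, l2_idx=0, offset=7

Answer: L1[2]=2 -> L2[2][0]=27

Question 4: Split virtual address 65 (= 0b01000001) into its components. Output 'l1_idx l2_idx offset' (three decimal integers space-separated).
Answer: 1 0 1

Derivation:
vaddr = 65 = 0b01000001
  top 2 bits -> l1_idx = 1
  next 2 bits -> l2_idx = 0
  bottom 4 bits -> offset = 1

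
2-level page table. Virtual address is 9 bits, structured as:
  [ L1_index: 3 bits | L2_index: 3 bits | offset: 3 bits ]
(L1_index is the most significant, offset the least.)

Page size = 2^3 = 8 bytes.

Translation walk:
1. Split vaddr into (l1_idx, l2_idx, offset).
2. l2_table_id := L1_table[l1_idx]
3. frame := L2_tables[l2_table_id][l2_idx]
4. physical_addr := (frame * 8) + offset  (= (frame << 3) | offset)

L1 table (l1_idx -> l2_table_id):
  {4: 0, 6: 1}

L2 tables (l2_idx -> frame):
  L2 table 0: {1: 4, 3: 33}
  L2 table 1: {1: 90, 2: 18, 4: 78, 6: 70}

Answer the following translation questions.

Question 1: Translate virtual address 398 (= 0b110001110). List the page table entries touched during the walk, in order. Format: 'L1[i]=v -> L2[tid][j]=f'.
vaddr = 398 = 0b110001110
Split: l1_idx=6, l2_idx=1, offset=6

Answer: L1[6]=1 -> L2[1][1]=90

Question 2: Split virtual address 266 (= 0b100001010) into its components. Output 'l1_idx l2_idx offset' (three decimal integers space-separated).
Answer: 4 1 2

Derivation:
vaddr = 266 = 0b100001010
  top 3 bits -> l1_idx = 4
  next 3 bits -> l2_idx = 1
  bottom 3 bits -> offset = 2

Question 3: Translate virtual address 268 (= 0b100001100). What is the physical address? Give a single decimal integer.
vaddr = 268 = 0b100001100
Split: l1_idx=4, l2_idx=1, offset=4
L1[4] = 0
L2[0][1] = 4
paddr = 4 * 8 + 4 = 36

Answer: 36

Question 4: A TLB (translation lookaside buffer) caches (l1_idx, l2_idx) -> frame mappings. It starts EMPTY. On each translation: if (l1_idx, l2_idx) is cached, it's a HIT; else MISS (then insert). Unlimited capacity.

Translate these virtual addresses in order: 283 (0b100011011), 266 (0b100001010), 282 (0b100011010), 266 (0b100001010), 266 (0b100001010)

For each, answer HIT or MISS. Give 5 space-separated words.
Answer: MISS MISS HIT HIT HIT

Derivation:
vaddr=283: (4,3) not in TLB -> MISS, insert
vaddr=266: (4,1) not in TLB -> MISS, insert
vaddr=282: (4,3) in TLB -> HIT
vaddr=266: (4,1) in TLB -> HIT
vaddr=266: (4,1) in TLB -> HIT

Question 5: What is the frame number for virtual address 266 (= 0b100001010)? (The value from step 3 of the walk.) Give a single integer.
vaddr = 266: l1_idx=4, l2_idx=1
L1[4] = 0; L2[0][1] = 4

Answer: 4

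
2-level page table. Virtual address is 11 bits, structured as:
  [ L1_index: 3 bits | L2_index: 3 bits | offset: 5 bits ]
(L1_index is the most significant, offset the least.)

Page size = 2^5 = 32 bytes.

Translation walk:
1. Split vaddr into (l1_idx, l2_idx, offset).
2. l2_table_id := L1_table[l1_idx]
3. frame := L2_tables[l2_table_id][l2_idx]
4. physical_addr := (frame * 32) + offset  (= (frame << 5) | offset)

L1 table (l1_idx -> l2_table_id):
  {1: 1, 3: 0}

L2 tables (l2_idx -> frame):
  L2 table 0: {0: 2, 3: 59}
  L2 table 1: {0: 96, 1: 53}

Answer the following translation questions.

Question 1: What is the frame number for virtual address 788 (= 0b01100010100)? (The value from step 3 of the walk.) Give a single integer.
Answer: 2

Derivation:
vaddr = 788: l1_idx=3, l2_idx=0
L1[3] = 0; L2[0][0] = 2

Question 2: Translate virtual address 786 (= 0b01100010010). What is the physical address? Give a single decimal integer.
vaddr = 786 = 0b01100010010
Split: l1_idx=3, l2_idx=0, offset=18
L1[3] = 0
L2[0][0] = 2
paddr = 2 * 32 + 18 = 82

Answer: 82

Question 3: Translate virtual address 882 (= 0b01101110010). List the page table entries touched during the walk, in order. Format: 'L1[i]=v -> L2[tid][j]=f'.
Answer: L1[3]=0 -> L2[0][3]=59

Derivation:
vaddr = 882 = 0b01101110010
Split: l1_idx=3, l2_idx=3, offset=18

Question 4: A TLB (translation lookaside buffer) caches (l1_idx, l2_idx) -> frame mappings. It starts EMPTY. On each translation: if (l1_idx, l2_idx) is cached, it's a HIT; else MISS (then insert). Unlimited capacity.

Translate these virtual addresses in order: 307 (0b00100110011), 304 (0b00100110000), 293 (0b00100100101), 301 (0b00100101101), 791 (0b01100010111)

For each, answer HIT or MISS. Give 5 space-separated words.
Answer: MISS HIT HIT HIT MISS

Derivation:
vaddr=307: (1,1) not in TLB -> MISS, insert
vaddr=304: (1,1) in TLB -> HIT
vaddr=293: (1,1) in TLB -> HIT
vaddr=301: (1,1) in TLB -> HIT
vaddr=791: (3,0) not in TLB -> MISS, insert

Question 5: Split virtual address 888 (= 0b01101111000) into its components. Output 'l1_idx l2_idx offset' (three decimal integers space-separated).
Answer: 3 3 24

Derivation:
vaddr = 888 = 0b01101111000
  top 3 bits -> l1_idx = 3
  next 3 bits -> l2_idx = 3
  bottom 5 bits -> offset = 24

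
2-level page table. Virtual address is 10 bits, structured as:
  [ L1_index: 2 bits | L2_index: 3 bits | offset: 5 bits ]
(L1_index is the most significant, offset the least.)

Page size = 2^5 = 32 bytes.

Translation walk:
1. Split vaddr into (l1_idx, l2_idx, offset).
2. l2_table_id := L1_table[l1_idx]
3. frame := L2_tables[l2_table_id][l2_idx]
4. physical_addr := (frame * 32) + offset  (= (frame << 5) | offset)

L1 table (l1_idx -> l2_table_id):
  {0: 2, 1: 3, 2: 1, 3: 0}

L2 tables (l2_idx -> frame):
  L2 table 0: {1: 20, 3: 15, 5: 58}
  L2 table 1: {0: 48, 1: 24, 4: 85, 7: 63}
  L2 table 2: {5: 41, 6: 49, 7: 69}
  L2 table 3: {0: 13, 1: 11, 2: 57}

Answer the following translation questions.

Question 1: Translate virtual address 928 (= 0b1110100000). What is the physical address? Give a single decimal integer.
Answer: 1856

Derivation:
vaddr = 928 = 0b1110100000
Split: l1_idx=3, l2_idx=5, offset=0
L1[3] = 0
L2[0][5] = 58
paddr = 58 * 32 + 0 = 1856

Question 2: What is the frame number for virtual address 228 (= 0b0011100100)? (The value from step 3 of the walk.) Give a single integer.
Answer: 69

Derivation:
vaddr = 228: l1_idx=0, l2_idx=7
L1[0] = 2; L2[2][7] = 69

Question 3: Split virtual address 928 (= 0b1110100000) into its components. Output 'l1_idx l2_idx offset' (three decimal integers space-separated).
vaddr = 928 = 0b1110100000
  top 2 bits -> l1_idx = 3
  next 3 bits -> l2_idx = 5
  bottom 5 bits -> offset = 0

Answer: 3 5 0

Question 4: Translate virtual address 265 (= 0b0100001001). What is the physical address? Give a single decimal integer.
vaddr = 265 = 0b0100001001
Split: l1_idx=1, l2_idx=0, offset=9
L1[1] = 3
L2[3][0] = 13
paddr = 13 * 32 + 9 = 425

Answer: 425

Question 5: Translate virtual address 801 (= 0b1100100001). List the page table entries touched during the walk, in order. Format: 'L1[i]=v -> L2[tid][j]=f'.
Answer: L1[3]=0 -> L2[0][1]=20

Derivation:
vaddr = 801 = 0b1100100001
Split: l1_idx=3, l2_idx=1, offset=1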